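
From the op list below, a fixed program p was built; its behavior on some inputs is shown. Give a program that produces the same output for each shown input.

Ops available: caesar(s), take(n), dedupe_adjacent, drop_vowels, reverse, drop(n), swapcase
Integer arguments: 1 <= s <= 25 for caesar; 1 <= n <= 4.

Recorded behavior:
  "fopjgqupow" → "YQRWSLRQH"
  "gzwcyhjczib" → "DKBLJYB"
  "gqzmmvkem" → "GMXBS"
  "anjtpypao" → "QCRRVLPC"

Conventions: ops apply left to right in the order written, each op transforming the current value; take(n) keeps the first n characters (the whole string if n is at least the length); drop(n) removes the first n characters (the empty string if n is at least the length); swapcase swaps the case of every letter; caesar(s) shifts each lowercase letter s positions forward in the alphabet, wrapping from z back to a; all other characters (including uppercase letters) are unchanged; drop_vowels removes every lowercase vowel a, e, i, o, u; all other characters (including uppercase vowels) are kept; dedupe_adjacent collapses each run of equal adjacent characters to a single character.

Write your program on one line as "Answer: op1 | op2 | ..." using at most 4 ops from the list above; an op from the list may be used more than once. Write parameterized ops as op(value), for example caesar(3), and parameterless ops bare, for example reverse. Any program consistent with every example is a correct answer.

reverse | caesar(2) | drop_vowels | swapcase

Check, running the answer program on each example:
  "fopjgqupow" -> "wopuqgjpof" -> "yqrwsilrqh" -> "yqrwslrqh" -> "YQRWSLRQH"
  "gzwcyhjczib" -> "bizcjhycwzg" -> "dkbeljaeybi" -> "dkbljyb" -> "DKBLJYB"
  "gqzmmvkem" -> "mekvmmzqg" -> "ogmxoobsi" -> "gmxbs" -> "GMXBS"
  "anjtpypao" -> "oapyptjna" -> "qcrarvlpc" -> "qcrrvlpc" -> "QCRRVLPC"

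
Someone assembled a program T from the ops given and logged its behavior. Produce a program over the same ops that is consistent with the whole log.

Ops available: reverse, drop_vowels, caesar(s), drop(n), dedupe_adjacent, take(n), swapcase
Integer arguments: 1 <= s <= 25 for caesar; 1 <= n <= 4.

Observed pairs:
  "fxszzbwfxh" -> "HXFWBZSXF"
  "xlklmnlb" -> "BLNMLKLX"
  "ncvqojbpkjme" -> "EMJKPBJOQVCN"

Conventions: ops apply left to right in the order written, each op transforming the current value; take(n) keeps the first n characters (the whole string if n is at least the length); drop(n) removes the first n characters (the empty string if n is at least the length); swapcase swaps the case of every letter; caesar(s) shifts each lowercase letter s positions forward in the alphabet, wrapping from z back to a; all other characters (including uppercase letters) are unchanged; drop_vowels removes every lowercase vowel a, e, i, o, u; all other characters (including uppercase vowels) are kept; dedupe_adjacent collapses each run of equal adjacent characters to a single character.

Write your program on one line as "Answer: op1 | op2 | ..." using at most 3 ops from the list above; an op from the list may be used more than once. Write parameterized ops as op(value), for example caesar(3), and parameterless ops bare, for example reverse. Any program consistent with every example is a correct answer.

swapcase | dedupe_adjacent | reverse

Check, running the answer program on each example:
  "fxszzbwfxh" -> "FXSZZBWFXH" -> "FXSZBWFXH" -> "HXFWBZSXF"
  "xlklmnlb" -> "XLKLMNLB" -> "XLKLMNLB" -> "BLNMLKLX"
  "ncvqojbpkjme" -> "NCVQOJBPKJME" -> "NCVQOJBPKJME" -> "EMJKPBJOQVCN"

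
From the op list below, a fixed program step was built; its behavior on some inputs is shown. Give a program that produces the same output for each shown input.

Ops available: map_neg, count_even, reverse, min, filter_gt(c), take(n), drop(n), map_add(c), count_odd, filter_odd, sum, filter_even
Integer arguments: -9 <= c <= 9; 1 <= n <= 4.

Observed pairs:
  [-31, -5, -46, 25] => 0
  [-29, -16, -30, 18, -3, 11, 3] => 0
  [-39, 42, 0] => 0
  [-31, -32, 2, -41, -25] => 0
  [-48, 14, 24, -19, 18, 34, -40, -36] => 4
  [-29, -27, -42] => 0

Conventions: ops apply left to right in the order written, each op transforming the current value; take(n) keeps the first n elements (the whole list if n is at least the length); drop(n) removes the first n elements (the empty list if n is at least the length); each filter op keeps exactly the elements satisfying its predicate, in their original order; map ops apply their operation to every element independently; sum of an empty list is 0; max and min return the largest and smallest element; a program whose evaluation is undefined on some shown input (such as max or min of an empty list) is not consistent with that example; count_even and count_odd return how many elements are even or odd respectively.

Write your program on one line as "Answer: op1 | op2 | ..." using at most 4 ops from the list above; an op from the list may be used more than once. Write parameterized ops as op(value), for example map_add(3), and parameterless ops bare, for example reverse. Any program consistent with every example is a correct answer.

drop(4) | map_neg | count_even

Check, running the answer program on each example:
  [-31, -5, -46, 25] -> [] -> [] -> 0
  [-29, -16, -30, 18, -3, 11, 3] -> [-3, 11, 3] -> [3, -11, -3] -> 0
  [-39, 42, 0] -> [] -> [] -> 0
  [-31, -32, 2, -41, -25] -> [-25] -> [25] -> 0
  [-48, 14, 24, -19, 18, 34, -40, -36] -> [18, 34, -40, -36] -> [-18, -34, 40, 36] -> 4
  [-29, -27, -42] -> [] -> [] -> 0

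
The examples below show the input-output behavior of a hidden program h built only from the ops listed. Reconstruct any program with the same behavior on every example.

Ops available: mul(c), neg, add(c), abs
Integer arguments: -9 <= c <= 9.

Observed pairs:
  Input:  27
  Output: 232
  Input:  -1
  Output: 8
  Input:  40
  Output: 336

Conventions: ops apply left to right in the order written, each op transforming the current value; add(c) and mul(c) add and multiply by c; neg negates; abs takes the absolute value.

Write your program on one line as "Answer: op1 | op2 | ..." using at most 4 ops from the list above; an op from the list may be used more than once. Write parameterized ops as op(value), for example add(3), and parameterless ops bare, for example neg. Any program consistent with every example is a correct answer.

add(2) | neg | mul(8) | neg

Check, running the answer program on each example:
  27 -> 29 -> -29 -> -232 -> 232
  -1 -> 1 -> -1 -> -8 -> 8
  40 -> 42 -> -42 -> -336 -> 336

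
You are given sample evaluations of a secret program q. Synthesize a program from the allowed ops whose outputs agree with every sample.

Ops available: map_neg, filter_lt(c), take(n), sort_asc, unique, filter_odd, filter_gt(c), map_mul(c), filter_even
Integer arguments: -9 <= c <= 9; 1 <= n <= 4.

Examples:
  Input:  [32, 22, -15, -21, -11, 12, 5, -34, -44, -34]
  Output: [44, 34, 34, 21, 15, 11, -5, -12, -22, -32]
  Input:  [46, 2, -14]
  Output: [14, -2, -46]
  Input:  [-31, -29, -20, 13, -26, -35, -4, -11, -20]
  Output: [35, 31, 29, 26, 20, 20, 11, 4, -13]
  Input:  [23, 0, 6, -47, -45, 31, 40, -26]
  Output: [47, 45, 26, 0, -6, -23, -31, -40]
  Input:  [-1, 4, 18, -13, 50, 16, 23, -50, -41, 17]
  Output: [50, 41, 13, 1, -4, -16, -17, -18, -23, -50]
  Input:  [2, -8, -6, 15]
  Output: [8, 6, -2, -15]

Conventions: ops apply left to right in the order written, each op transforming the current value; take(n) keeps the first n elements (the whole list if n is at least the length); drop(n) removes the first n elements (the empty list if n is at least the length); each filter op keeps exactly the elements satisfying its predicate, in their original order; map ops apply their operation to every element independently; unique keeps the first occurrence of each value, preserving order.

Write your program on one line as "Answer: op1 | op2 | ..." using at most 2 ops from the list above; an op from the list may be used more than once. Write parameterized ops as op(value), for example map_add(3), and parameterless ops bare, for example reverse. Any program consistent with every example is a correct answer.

sort_asc | map_neg

Check, running the answer program on each example:
  [32, 22, -15, -21, -11, 12, 5, -34, -44, -34] -> [-44, -34, -34, -21, -15, -11, 5, 12, 22, 32] -> [44, 34, 34, 21, 15, 11, -5, -12, -22, -32]
  [46, 2, -14] -> [-14, 2, 46] -> [14, -2, -46]
  [-31, -29, -20, 13, -26, -35, -4, -11, -20] -> [-35, -31, -29, -26, -20, -20, -11, -4, 13] -> [35, 31, 29, 26, 20, 20, 11, 4, -13]
  [23, 0, 6, -47, -45, 31, 40, -26] -> [-47, -45, -26, 0, 6, 23, 31, 40] -> [47, 45, 26, 0, -6, -23, -31, -40]
  [-1, 4, 18, -13, 50, 16, 23, -50, -41, 17] -> [-50, -41, -13, -1, 4, 16, 17, 18, 23, 50] -> [50, 41, 13, 1, -4, -16, -17, -18, -23, -50]
  [2, -8, -6, 15] -> [-8, -6, 2, 15] -> [8, 6, -2, -15]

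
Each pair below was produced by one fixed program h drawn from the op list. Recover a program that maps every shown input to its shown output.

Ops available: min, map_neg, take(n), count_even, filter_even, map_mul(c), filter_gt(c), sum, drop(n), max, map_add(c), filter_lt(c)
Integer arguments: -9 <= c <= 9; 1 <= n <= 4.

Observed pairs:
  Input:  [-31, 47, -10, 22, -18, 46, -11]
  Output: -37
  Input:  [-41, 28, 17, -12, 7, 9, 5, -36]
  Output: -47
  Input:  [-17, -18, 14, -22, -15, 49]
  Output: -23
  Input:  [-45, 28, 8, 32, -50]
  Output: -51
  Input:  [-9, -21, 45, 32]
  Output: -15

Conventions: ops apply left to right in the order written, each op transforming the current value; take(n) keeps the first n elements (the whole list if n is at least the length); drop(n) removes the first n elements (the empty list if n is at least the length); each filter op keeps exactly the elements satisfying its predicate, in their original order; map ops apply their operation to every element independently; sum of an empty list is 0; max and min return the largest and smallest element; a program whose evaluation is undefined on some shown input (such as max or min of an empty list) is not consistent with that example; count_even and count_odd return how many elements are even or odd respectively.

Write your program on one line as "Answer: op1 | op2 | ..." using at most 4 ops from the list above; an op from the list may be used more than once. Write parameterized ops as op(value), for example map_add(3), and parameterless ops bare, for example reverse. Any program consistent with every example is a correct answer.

take(1) | map_add(-6) | min

Check, running the answer program on each example:
  [-31, 47, -10, 22, -18, 46, -11] -> [-31] -> [-37] -> -37
  [-41, 28, 17, -12, 7, 9, 5, -36] -> [-41] -> [-47] -> -47
  [-17, -18, 14, -22, -15, 49] -> [-17] -> [-23] -> -23
  [-45, 28, 8, 32, -50] -> [-45] -> [-51] -> -51
  [-9, -21, 45, 32] -> [-9] -> [-15] -> -15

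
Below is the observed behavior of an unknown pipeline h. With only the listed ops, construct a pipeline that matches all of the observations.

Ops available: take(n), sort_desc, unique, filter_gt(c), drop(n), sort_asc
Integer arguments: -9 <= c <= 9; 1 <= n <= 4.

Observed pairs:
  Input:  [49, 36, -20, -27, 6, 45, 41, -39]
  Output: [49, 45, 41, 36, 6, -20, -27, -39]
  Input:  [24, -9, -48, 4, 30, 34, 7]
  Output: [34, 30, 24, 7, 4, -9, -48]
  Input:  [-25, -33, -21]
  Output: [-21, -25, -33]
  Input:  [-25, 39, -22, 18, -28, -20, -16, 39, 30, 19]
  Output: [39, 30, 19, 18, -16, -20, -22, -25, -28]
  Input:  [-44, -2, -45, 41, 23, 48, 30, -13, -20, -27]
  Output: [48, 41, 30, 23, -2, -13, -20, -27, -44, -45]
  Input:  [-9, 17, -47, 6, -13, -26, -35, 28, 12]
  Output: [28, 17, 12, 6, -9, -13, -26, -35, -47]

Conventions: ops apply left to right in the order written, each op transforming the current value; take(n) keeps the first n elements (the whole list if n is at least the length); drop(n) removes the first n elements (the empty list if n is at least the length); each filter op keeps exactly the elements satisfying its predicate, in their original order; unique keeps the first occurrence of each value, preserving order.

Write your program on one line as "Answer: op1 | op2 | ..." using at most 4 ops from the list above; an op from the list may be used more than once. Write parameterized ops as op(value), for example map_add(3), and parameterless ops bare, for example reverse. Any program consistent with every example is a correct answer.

unique | sort_asc | sort_desc

Check, running the answer program on each example:
  [49, 36, -20, -27, 6, 45, 41, -39] -> [49, 36, -20, -27, 6, 45, 41, -39] -> [-39, -27, -20, 6, 36, 41, 45, 49] -> [49, 45, 41, 36, 6, -20, -27, -39]
  [24, -9, -48, 4, 30, 34, 7] -> [24, -9, -48, 4, 30, 34, 7] -> [-48, -9, 4, 7, 24, 30, 34] -> [34, 30, 24, 7, 4, -9, -48]
  [-25, -33, -21] -> [-25, -33, -21] -> [-33, -25, -21] -> [-21, -25, -33]
  [-25, 39, -22, 18, -28, -20, -16, 39, 30, 19] -> [-25, 39, -22, 18, -28, -20, -16, 30, 19] -> [-28, -25, -22, -20, -16, 18, 19, 30, 39] -> [39, 30, 19, 18, -16, -20, -22, -25, -28]
  [-44, -2, -45, 41, 23, 48, 30, -13, -20, -27] -> [-44, -2, -45, 41, 23, 48, 30, -13, -20, -27] -> [-45, -44, -27, -20, -13, -2, 23, 30, 41, 48] -> [48, 41, 30, 23, -2, -13, -20, -27, -44, -45]
  [-9, 17, -47, 6, -13, -26, -35, 28, 12] -> [-9, 17, -47, 6, -13, -26, -35, 28, 12] -> [-47, -35, -26, -13, -9, 6, 12, 17, 28] -> [28, 17, 12, 6, -9, -13, -26, -35, -47]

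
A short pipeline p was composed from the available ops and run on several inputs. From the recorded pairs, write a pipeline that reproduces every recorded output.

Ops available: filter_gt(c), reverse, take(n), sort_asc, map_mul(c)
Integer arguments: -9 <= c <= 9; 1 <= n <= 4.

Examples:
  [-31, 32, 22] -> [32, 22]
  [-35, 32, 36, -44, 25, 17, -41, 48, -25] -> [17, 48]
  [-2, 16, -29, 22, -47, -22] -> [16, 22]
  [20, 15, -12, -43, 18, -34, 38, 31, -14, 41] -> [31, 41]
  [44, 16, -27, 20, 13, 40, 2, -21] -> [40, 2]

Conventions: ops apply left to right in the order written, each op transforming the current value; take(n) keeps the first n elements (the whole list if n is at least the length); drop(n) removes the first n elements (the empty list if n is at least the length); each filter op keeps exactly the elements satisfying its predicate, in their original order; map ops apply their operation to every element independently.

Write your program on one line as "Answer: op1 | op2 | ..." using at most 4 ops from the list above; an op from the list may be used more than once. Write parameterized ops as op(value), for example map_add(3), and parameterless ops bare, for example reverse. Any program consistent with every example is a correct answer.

filter_gt(-4) | reverse | take(2) | reverse

Check, running the answer program on each example:
  [-31, 32, 22] -> [32, 22] -> [22, 32] -> [22, 32] -> [32, 22]
  [-35, 32, 36, -44, 25, 17, -41, 48, -25] -> [32, 36, 25, 17, 48] -> [48, 17, 25, 36, 32] -> [48, 17] -> [17, 48]
  [-2, 16, -29, 22, -47, -22] -> [-2, 16, 22] -> [22, 16, -2] -> [22, 16] -> [16, 22]
  [20, 15, -12, -43, 18, -34, 38, 31, -14, 41] -> [20, 15, 18, 38, 31, 41] -> [41, 31, 38, 18, 15, 20] -> [41, 31] -> [31, 41]
  [44, 16, -27, 20, 13, 40, 2, -21] -> [44, 16, 20, 13, 40, 2] -> [2, 40, 13, 20, 16, 44] -> [2, 40] -> [40, 2]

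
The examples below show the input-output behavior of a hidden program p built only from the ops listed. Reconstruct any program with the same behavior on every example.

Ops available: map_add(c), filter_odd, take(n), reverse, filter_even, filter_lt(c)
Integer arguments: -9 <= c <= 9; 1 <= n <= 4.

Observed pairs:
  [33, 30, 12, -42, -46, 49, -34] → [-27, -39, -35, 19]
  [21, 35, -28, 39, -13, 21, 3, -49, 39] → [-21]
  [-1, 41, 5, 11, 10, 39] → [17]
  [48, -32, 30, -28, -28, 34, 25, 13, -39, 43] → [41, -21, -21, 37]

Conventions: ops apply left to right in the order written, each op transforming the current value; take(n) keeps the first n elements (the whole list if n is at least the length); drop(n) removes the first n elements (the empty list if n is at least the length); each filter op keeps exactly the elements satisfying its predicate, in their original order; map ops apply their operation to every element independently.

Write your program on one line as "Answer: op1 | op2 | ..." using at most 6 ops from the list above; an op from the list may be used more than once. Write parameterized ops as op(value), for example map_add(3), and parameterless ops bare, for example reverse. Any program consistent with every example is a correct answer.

map_add(3) | map_add(4) | filter_odd | reverse | take(4)

Check, running the answer program on each example:
  [33, 30, 12, -42, -46, 49, -34] -> [36, 33, 15, -39, -43, 52, -31] -> [40, 37, 19, -35, -39, 56, -27] -> [37, 19, -35, -39, -27] -> [-27, -39, -35, 19, 37] -> [-27, -39, -35, 19]
  [21, 35, -28, 39, -13, 21, 3, -49, 39] -> [24, 38, -25, 42, -10, 24, 6, -46, 42] -> [28, 42, -21, 46, -6, 28, 10, -42, 46] -> [-21] -> [-21] -> [-21]
  [-1, 41, 5, 11, 10, 39] -> [2, 44, 8, 14, 13, 42] -> [6, 48, 12, 18, 17, 46] -> [17] -> [17] -> [17]
  [48, -32, 30, -28, -28, 34, 25, 13, -39, 43] -> [51, -29, 33, -25, -25, 37, 28, 16, -36, 46] -> [55, -25, 37, -21, -21, 41, 32, 20, -32, 50] -> [55, -25, 37, -21, -21, 41] -> [41, -21, -21, 37, -25, 55] -> [41, -21, -21, 37]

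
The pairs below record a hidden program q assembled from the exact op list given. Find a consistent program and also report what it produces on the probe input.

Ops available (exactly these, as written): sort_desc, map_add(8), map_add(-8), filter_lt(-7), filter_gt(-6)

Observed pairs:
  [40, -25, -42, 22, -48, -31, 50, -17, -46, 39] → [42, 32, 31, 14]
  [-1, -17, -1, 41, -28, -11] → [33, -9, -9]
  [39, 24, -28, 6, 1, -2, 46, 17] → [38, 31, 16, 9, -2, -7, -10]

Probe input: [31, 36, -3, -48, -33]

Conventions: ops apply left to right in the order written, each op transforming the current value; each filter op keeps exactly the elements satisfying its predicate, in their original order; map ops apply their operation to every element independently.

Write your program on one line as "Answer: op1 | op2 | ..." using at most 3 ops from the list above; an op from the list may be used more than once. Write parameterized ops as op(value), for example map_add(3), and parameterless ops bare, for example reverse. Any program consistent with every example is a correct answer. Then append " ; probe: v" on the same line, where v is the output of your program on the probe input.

filter_gt(-6) | map_add(-8) | sort_desc ; probe: [28, 23, -11]

Check, running the answer program on each example:
  [40, -25, -42, 22, -48, -31, 50, -17, -46, 39] -> [40, 22, 50, 39] -> [32, 14, 42, 31] -> [42, 32, 31, 14]
  [-1, -17, -1, 41, -28, -11] -> [-1, -1, 41] -> [-9, -9, 33] -> [33, -9, -9]
  [39, 24, -28, 6, 1, -2, 46, 17] -> [39, 24, 6, 1, -2, 46, 17] -> [31, 16, -2, -7, -10, 38, 9] -> [38, 31, 16, 9, -2, -7, -10]
  probe: [31, 36, -3, -48, -33] -> [31, 36, -3] -> [23, 28, -11] -> [28, 23, -11]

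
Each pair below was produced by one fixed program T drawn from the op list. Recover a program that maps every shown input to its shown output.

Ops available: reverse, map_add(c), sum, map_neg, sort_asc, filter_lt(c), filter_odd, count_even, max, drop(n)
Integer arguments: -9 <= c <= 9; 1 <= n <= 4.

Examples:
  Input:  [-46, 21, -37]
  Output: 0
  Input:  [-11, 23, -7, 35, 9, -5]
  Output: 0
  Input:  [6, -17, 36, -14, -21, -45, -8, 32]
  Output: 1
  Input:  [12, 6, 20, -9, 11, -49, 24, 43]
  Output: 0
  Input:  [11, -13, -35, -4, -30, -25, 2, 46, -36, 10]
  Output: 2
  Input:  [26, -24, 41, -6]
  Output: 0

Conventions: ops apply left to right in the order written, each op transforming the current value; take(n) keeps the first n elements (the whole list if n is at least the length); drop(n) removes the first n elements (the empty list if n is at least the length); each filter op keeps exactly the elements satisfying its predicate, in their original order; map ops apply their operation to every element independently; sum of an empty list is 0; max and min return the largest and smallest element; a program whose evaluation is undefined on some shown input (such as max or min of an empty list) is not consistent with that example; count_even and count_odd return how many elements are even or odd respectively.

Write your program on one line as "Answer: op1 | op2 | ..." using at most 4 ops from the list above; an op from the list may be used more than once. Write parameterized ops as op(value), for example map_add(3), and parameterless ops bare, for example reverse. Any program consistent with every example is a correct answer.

drop(2) | map_add(8) | filter_lt(-4) | count_even

Check, running the answer program on each example:
  [-46, 21, -37] -> [-37] -> [-29] -> [-29] -> 0
  [-11, 23, -7, 35, 9, -5] -> [-7, 35, 9, -5] -> [1, 43, 17, 3] -> [] -> 0
  [6, -17, 36, -14, -21, -45, -8, 32] -> [36, -14, -21, -45, -8, 32] -> [44, -6, -13, -37, 0, 40] -> [-6, -13, -37] -> 1
  [12, 6, 20, -9, 11, -49, 24, 43] -> [20, -9, 11, -49, 24, 43] -> [28, -1, 19, -41, 32, 51] -> [-41] -> 0
  [11, -13, -35, -4, -30, -25, 2, 46, -36, 10] -> [-35, -4, -30, -25, 2, 46, -36, 10] -> [-27, 4, -22, -17, 10, 54, -28, 18] -> [-27, -22, -17, -28] -> 2
  [26, -24, 41, -6] -> [41, -6] -> [49, 2] -> [] -> 0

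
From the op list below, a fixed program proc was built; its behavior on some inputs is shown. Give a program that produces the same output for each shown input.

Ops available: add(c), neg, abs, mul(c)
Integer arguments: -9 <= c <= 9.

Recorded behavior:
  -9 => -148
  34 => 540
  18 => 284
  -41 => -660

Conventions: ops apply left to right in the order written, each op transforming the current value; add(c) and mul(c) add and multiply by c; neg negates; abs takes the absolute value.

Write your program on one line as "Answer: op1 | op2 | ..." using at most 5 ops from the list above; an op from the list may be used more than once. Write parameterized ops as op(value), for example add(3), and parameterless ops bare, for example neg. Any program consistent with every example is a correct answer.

mul(2) | mul(8) | add(-2) | add(-2)

Check, running the answer program on each example:
  -9 -> -18 -> -144 -> -146 -> -148
  34 -> 68 -> 544 -> 542 -> 540
  18 -> 36 -> 288 -> 286 -> 284
  -41 -> -82 -> -656 -> -658 -> -660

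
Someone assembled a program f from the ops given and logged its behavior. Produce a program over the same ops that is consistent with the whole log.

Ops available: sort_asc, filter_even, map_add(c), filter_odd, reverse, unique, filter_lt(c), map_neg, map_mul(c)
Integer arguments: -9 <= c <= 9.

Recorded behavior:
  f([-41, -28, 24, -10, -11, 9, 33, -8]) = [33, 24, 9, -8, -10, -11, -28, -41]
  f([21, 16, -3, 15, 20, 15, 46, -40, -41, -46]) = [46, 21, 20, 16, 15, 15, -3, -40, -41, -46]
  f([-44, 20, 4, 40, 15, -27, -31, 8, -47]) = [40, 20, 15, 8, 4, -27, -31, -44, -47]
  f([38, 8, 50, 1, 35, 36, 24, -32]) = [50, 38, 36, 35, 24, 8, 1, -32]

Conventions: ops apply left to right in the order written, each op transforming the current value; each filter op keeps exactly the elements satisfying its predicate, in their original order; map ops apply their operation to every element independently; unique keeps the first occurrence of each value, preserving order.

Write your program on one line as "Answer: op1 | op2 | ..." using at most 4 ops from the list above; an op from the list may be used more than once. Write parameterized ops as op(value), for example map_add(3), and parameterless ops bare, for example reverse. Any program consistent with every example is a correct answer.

sort_asc | map_add(4) | reverse | map_add(-4)

Check, running the answer program on each example:
  [-41, -28, 24, -10, -11, 9, 33, -8] -> [-41, -28, -11, -10, -8, 9, 24, 33] -> [-37, -24, -7, -6, -4, 13, 28, 37] -> [37, 28, 13, -4, -6, -7, -24, -37] -> [33, 24, 9, -8, -10, -11, -28, -41]
  [21, 16, -3, 15, 20, 15, 46, -40, -41, -46] -> [-46, -41, -40, -3, 15, 15, 16, 20, 21, 46] -> [-42, -37, -36, 1, 19, 19, 20, 24, 25, 50] -> [50, 25, 24, 20, 19, 19, 1, -36, -37, -42] -> [46, 21, 20, 16, 15, 15, -3, -40, -41, -46]
  [-44, 20, 4, 40, 15, -27, -31, 8, -47] -> [-47, -44, -31, -27, 4, 8, 15, 20, 40] -> [-43, -40, -27, -23, 8, 12, 19, 24, 44] -> [44, 24, 19, 12, 8, -23, -27, -40, -43] -> [40, 20, 15, 8, 4, -27, -31, -44, -47]
  [38, 8, 50, 1, 35, 36, 24, -32] -> [-32, 1, 8, 24, 35, 36, 38, 50] -> [-28, 5, 12, 28, 39, 40, 42, 54] -> [54, 42, 40, 39, 28, 12, 5, -28] -> [50, 38, 36, 35, 24, 8, 1, -32]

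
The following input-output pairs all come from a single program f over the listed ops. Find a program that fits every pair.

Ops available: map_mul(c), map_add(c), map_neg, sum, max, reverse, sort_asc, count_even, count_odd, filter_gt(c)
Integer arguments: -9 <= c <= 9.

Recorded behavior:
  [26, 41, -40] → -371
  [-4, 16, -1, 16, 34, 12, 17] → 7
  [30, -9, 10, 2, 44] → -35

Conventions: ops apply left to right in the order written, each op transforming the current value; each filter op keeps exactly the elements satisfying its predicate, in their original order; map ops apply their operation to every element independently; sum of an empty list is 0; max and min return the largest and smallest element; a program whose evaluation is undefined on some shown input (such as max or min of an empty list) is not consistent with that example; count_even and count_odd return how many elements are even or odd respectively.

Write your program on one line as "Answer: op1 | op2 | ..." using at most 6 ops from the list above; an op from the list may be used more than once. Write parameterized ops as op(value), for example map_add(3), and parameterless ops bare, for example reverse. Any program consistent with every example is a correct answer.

map_mul(2) | filter_gt(-3) | map_mul(-7) | map_add(-7) | max

Check, running the answer program on each example:
  [26, 41, -40] -> [52, 82, -80] -> [52, 82] -> [-364, -574] -> [-371, -581] -> -371
  [-4, 16, -1, 16, 34, 12, 17] -> [-8, 32, -2, 32, 68, 24, 34] -> [32, -2, 32, 68, 24, 34] -> [-224, 14, -224, -476, -168, -238] -> [-231, 7, -231, -483, -175, -245] -> 7
  [30, -9, 10, 2, 44] -> [60, -18, 20, 4, 88] -> [60, 20, 4, 88] -> [-420, -140, -28, -616] -> [-427, -147, -35, -623] -> -35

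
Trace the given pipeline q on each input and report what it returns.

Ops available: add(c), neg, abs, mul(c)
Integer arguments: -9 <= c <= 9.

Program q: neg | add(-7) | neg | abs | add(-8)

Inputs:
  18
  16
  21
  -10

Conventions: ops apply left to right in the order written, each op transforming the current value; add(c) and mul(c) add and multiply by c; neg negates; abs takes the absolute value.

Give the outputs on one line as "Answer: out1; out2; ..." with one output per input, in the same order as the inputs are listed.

Execution, op by op:
  18 -> -18 -> -25 -> 25 -> 25 -> 17
  16 -> -16 -> -23 -> 23 -> 23 -> 15
  21 -> -21 -> -28 -> 28 -> 28 -> 20
  -10 -> 10 -> 3 -> -3 -> 3 -> -5

17; 15; 20; -5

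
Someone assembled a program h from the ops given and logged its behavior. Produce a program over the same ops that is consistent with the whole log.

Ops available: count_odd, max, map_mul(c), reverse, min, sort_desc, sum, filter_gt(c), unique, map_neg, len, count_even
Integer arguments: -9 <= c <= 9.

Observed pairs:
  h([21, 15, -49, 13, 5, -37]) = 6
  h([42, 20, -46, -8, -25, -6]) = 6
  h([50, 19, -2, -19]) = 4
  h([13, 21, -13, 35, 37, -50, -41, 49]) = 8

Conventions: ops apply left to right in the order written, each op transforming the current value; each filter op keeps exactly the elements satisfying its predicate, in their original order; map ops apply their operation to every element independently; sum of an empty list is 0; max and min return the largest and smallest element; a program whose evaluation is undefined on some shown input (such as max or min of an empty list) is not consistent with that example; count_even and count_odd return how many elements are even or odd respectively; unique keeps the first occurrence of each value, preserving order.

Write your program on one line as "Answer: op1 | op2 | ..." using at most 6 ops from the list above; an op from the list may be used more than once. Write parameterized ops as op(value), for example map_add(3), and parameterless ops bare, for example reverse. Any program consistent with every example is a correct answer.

reverse | map_mul(4) | map_mul(-7) | map_mul(-9) | count_even

Check, running the answer program on each example:
  [21, 15, -49, 13, 5, -37] -> [-37, 5, 13, -49, 15, 21] -> [-148, 20, 52, -196, 60, 84] -> [1036, -140, -364, 1372, -420, -588] -> [-9324, 1260, 3276, -12348, 3780, 5292] -> 6
  [42, 20, -46, -8, -25, -6] -> [-6, -25, -8, -46, 20, 42] -> [-24, -100, -32, -184, 80, 168] -> [168, 700, 224, 1288, -560, -1176] -> [-1512, -6300, -2016, -11592, 5040, 10584] -> 6
  [50, 19, -2, -19] -> [-19, -2, 19, 50] -> [-76, -8, 76, 200] -> [532, 56, -532, -1400] -> [-4788, -504, 4788, 12600] -> 4
  [13, 21, -13, 35, 37, -50, -41, 49] -> [49, -41, -50, 37, 35, -13, 21, 13] -> [196, -164, -200, 148, 140, -52, 84, 52] -> [-1372, 1148, 1400, -1036, -980, 364, -588, -364] -> [12348, -10332, -12600, 9324, 8820, -3276, 5292, 3276] -> 8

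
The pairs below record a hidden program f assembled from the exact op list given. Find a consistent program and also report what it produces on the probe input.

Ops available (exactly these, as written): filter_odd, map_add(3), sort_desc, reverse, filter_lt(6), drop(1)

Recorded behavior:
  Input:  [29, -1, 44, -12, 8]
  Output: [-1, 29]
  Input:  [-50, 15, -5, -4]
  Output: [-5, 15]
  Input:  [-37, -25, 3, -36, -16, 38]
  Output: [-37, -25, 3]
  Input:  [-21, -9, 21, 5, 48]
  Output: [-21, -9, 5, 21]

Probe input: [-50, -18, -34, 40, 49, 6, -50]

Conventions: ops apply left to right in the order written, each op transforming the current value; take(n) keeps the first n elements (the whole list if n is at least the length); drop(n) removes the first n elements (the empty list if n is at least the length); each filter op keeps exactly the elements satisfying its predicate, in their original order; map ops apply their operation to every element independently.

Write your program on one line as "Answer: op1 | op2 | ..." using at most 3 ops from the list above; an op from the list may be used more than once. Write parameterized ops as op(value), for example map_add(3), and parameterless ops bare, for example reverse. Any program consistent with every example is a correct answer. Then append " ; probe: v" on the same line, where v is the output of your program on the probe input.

sort_desc | filter_odd | reverse ; probe: [49]

Check, running the answer program on each example:
  [29, -1, 44, -12, 8] -> [44, 29, 8, -1, -12] -> [29, -1] -> [-1, 29]
  [-50, 15, -5, -4] -> [15, -4, -5, -50] -> [15, -5] -> [-5, 15]
  [-37, -25, 3, -36, -16, 38] -> [38, 3, -16, -25, -36, -37] -> [3, -25, -37] -> [-37, -25, 3]
  [-21, -9, 21, 5, 48] -> [48, 21, 5, -9, -21] -> [21, 5, -9, -21] -> [-21, -9, 5, 21]
  probe: [-50, -18, -34, 40, 49, 6, -50] -> [49, 40, 6, -18, -34, -50, -50] -> [49] -> [49]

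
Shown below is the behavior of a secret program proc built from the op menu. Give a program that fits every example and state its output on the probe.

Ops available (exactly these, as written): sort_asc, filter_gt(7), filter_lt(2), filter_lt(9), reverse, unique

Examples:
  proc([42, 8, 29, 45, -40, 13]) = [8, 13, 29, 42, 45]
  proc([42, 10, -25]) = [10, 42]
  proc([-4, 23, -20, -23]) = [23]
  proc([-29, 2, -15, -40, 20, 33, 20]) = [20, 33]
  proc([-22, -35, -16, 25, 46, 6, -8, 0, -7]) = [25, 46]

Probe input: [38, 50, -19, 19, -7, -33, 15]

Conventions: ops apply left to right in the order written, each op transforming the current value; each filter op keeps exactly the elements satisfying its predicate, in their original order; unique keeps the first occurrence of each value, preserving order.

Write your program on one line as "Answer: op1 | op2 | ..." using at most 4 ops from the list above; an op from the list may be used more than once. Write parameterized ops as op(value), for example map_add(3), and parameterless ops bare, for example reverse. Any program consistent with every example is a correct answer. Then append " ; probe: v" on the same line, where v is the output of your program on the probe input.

sort_asc | filter_gt(7) | unique ; probe: [15, 19, 38, 50]

Check, running the answer program on each example:
  [42, 8, 29, 45, -40, 13] -> [-40, 8, 13, 29, 42, 45] -> [8, 13, 29, 42, 45] -> [8, 13, 29, 42, 45]
  [42, 10, -25] -> [-25, 10, 42] -> [10, 42] -> [10, 42]
  [-4, 23, -20, -23] -> [-23, -20, -4, 23] -> [23] -> [23]
  [-29, 2, -15, -40, 20, 33, 20] -> [-40, -29, -15, 2, 20, 20, 33] -> [20, 20, 33] -> [20, 33]
  [-22, -35, -16, 25, 46, 6, -8, 0, -7] -> [-35, -22, -16, -8, -7, 0, 6, 25, 46] -> [25, 46] -> [25, 46]
  probe: [38, 50, -19, 19, -7, -33, 15] -> [-33, -19, -7, 15, 19, 38, 50] -> [15, 19, 38, 50] -> [15, 19, 38, 50]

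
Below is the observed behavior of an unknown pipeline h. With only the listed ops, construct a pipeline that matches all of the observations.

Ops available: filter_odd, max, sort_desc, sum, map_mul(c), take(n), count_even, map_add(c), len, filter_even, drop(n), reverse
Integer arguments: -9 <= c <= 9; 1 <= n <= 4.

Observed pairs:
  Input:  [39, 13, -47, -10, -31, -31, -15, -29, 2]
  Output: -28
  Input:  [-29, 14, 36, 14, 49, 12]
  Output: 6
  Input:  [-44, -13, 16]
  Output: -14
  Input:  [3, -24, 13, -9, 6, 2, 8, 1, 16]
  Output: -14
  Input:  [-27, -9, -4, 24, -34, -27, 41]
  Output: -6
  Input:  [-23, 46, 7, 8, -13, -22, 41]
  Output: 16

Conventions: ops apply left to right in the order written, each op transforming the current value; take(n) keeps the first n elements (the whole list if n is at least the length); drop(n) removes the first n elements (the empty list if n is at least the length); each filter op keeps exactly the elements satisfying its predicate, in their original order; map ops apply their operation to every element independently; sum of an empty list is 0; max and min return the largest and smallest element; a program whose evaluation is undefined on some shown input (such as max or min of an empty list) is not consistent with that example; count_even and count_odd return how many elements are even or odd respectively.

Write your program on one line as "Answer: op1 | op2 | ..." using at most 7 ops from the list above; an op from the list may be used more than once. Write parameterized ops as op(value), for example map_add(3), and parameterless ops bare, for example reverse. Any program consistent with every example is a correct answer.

map_add(-9) | map_add(-6) | map_add(-6) | map_add(-9) | filter_even | max

Check, running the answer program on each example:
  [39, 13, -47, -10, -31, -31, -15, -29, 2] -> [30, 4, -56, -19, -40, -40, -24, -38, -7] -> [24, -2, -62, -25, -46, -46, -30, -44, -13] -> [18, -8, -68, -31, -52, -52, -36, -50, -19] -> [9, -17, -77, -40, -61, -61, -45, -59, -28] -> [-40, -28] -> -28
  [-29, 14, 36, 14, 49, 12] -> [-38, 5, 27, 5, 40, 3] -> [-44, -1, 21, -1, 34, -3] -> [-50, -7, 15, -7, 28, -9] -> [-59, -16, 6, -16, 19, -18] -> [-16, 6, -16, -18] -> 6
  [-44, -13, 16] -> [-53, -22, 7] -> [-59, -28, 1] -> [-65, -34, -5] -> [-74, -43, -14] -> [-74, -14] -> -14
  [3, -24, 13, -9, 6, 2, 8, 1, 16] -> [-6, -33, 4, -18, -3, -7, -1, -8, 7] -> [-12, -39, -2, -24, -9, -13, -7, -14, 1] -> [-18, -45, -8, -30, -15, -19, -13, -20, -5] -> [-27, -54, -17, -39, -24, -28, -22, -29, -14] -> [-54, -24, -28, -22, -14] -> -14
  [-27, -9, -4, 24, -34, -27, 41] -> [-36, -18, -13, 15, -43, -36, 32] -> [-42, -24, -19, 9, -49, -42, 26] -> [-48, -30, -25, 3, -55, -48, 20] -> [-57, -39, -34, -6, -64, -57, 11] -> [-34, -6, -64] -> -6
  [-23, 46, 7, 8, -13, -22, 41] -> [-32, 37, -2, -1, -22, -31, 32] -> [-38, 31, -8, -7, -28, -37, 26] -> [-44, 25, -14, -13, -34, -43, 20] -> [-53, 16, -23, -22, -43, -52, 11] -> [16, -22, -52] -> 16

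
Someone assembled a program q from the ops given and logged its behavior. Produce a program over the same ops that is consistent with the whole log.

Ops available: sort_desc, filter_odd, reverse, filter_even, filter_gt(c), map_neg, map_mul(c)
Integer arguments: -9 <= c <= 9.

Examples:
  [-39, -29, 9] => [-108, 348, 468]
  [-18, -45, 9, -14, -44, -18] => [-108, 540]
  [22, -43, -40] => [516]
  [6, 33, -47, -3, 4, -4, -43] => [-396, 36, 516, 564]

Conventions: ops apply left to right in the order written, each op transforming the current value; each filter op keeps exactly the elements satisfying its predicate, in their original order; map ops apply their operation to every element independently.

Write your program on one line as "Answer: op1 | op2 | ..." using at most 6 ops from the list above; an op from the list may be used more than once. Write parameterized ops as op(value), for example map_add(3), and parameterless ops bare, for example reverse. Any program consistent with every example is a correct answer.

reverse | sort_desc | map_neg | filter_odd | map_mul(-2) | map_mul(-6)

Check, running the answer program on each example:
  [-39, -29, 9] -> [9, -29, -39] -> [9, -29, -39] -> [-9, 29, 39] -> [-9, 29, 39] -> [18, -58, -78] -> [-108, 348, 468]
  [-18, -45, 9, -14, -44, -18] -> [-18, -44, -14, 9, -45, -18] -> [9, -14, -18, -18, -44, -45] -> [-9, 14, 18, 18, 44, 45] -> [-9, 45] -> [18, -90] -> [-108, 540]
  [22, -43, -40] -> [-40, -43, 22] -> [22, -40, -43] -> [-22, 40, 43] -> [43] -> [-86] -> [516]
  [6, 33, -47, -3, 4, -4, -43] -> [-43, -4, 4, -3, -47, 33, 6] -> [33, 6, 4, -3, -4, -43, -47] -> [-33, -6, -4, 3, 4, 43, 47] -> [-33, 3, 43, 47] -> [66, -6, -86, -94] -> [-396, 36, 516, 564]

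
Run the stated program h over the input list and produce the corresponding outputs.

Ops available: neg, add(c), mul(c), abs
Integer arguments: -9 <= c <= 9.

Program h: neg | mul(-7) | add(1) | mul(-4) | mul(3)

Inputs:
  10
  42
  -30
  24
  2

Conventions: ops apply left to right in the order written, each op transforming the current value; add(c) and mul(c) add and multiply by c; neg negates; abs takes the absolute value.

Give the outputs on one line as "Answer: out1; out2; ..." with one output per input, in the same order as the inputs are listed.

-852; -3540; 2508; -2028; -180

Execution, op by op:
  10 -> -10 -> 70 -> 71 -> -284 -> -852
  42 -> -42 -> 294 -> 295 -> -1180 -> -3540
  -30 -> 30 -> -210 -> -209 -> 836 -> 2508
  24 -> -24 -> 168 -> 169 -> -676 -> -2028
  2 -> -2 -> 14 -> 15 -> -60 -> -180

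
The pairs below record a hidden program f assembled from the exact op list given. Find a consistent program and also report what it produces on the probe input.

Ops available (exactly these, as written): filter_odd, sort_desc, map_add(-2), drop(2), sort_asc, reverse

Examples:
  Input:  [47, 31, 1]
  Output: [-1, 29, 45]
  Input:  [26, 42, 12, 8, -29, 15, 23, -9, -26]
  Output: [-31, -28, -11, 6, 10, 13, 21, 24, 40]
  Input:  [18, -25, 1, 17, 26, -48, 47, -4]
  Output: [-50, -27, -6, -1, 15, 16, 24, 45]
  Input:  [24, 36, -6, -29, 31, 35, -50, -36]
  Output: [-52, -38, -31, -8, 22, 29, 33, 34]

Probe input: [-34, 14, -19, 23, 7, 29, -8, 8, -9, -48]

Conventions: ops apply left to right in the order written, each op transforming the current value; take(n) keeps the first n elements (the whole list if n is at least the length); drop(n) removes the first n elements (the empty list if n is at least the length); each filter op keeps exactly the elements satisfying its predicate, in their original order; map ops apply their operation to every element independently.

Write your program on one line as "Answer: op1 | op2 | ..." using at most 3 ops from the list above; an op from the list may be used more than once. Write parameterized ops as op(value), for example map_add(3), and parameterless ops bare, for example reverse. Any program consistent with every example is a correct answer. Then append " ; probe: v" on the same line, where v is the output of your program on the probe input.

sort_desc | map_add(-2) | sort_asc ; probe: [-50, -36, -21, -11, -10, 5, 6, 12, 21, 27]

Check, running the answer program on each example:
  [47, 31, 1] -> [47, 31, 1] -> [45, 29, -1] -> [-1, 29, 45]
  [26, 42, 12, 8, -29, 15, 23, -9, -26] -> [42, 26, 23, 15, 12, 8, -9, -26, -29] -> [40, 24, 21, 13, 10, 6, -11, -28, -31] -> [-31, -28, -11, 6, 10, 13, 21, 24, 40]
  [18, -25, 1, 17, 26, -48, 47, -4] -> [47, 26, 18, 17, 1, -4, -25, -48] -> [45, 24, 16, 15, -1, -6, -27, -50] -> [-50, -27, -6, -1, 15, 16, 24, 45]
  [24, 36, -6, -29, 31, 35, -50, -36] -> [36, 35, 31, 24, -6, -29, -36, -50] -> [34, 33, 29, 22, -8, -31, -38, -52] -> [-52, -38, -31, -8, 22, 29, 33, 34]
  probe: [-34, 14, -19, 23, 7, 29, -8, 8, -9, -48] -> [29, 23, 14, 8, 7, -8, -9, -19, -34, -48] -> [27, 21, 12, 6, 5, -10, -11, -21, -36, -50] -> [-50, -36, -21, -11, -10, 5, 6, 12, 21, 27]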